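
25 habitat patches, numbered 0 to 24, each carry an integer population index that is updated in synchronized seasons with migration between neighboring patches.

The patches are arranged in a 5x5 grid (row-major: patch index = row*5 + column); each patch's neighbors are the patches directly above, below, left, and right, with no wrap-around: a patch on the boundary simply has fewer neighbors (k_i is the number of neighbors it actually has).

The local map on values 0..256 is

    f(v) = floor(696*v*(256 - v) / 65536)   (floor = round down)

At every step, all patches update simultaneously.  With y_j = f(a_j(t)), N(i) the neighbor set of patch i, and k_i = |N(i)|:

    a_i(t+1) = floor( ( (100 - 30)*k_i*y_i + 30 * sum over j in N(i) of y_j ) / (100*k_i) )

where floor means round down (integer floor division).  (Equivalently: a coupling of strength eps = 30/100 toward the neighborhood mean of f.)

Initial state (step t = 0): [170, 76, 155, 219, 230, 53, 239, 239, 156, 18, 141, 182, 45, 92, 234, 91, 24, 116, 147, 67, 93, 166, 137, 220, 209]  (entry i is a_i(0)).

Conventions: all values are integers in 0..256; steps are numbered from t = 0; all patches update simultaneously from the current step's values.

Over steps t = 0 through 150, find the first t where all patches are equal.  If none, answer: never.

Answer: never
Key observation: The state at step 10 reappears at step 12 — the system is in a cycle of period 2 from step 10 on.  No step 0..12 is synchronized, and the cycle repeats forever, so no step up to 150 (or ever) has all patches equal.

Derivation:
t=0: [170, 76, 155, 219, 230, 53, 239, 239, 156, 18, 141, 182, 45, 92, 234, 91, 24, 116, 147, 67, 93, 166, 137, 220, 209]  (not all equal)
t=1: [147, 137, 143, 99, 63, 116, 63, 65, 140, 59, 162, 128, 108, 148, 71, 150, 88, 158, 160, 126, 159, 149, 162, 103, 105]  (not all equal)
t=2: [170, 168, 166, 162, 133, 166, 139, 139, 164, 130, 164, 168, 166, 166, 143, 165, 160, 163, 164, 168, 164, 166, 162, 166, 168]  (not all equal)
t=3: [155, 158, 159, 161, 171, 159, 168, 169, 161, 171, 159, 158, 159, 159, 168, 159, 161, 160, 159, 158, 159, 159, 160, 158, 157]  (not all equal)
t=4: [165, 163, 162, 161, 155, 162, 158, 157, 161, 155, 163, 163, 162, 162, 158, 162, 162, 162, 163, 163, 163, 162, 163, 163, 164]  (not all equal)
t=5: [159, 160, 161, 162, 165, 161, 163, 164, 162, 165, 160, 160, 161, 161, 163, 160, 160, 160, 160, 160, 160, 160, 160, 160, 160]  (not all equal)
t=6: [162, 162, 161, 160, 159, 162, 160, 160, 160, 159, 162, 162, 162, 161, 160, 163, 163, 162, 162, 162, 163, 163, 163, 163, 163]  (not all equal)
t=7: [161, 161, 162, 162, 163, 161, 162, 162, 162, 163, 160, 161, 161, 162, 162, 160, 160, 160, 161, 161, 160, 160, 160, 160, 160]  (not all equal)
t=8: [162, 161, 161, 160, 160, 162, 161, 161, 160, 160, 162, 162, 161, 161, 161, 163, 162, 162, 162, 162, 163, 163, 163, 162, 162]  (not all equal)
t=9: [161, 161, 162, 162, 163, 161, 161, 162, 162, 162, 160, 161, 161, 162, 162, 160, 160, 161, 161, 161, 160, 160, 160, 160, 161]  (not all equal)
t=10: [162, 161, 161, 160, 160, 162, 161, 161, 161, 160, 162, 162, 161, 161, 161, 163, 162, 162, 162, 161, 163, 163, 162, 162, 162]  (not all equal)
t=11: [161, 161, 162, 162, 163, 161, 161, 162, 162, 162, 160, 161, 161, 161, 162, 160, 160, 161, 161, 161, 160, 160, 160, 161, 161]  (not all equal)
t=12: [162, 161, 161, 160, 160, 162, 161, 161, 161, 160, 162, 162, 161, 161, 161, 163, 162, 162, 162, 161, 163, 163, 162, 162, 162]  (not all equal)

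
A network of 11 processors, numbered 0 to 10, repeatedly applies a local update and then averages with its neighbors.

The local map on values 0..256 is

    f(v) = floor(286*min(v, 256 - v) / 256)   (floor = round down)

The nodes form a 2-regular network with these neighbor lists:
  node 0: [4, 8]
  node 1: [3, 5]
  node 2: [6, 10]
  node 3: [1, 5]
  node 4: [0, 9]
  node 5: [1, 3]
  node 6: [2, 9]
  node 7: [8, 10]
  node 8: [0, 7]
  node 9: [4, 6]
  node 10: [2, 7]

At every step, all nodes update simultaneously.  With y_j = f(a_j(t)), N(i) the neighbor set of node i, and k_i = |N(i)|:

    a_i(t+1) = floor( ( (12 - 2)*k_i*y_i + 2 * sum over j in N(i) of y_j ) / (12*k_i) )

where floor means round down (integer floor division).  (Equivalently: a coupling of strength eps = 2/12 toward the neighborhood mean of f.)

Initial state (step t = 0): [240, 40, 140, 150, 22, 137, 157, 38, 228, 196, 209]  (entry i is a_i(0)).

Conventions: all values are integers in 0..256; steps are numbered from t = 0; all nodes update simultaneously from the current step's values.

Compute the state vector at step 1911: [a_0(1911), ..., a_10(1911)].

Simulating step by step:
t=0: [240, 40, 140, 150, 22, 137, 157, 38, 228, 196, 209]
t=1: [18, 57, 121, 113, 27, 123, 108, 41, 30, 67, 57]
t=2: [21, 74, 127, 121, 32, 129, 117, 45, 32, 74, 67]
t=3: [25, 91, 134, 131, 37, 135, 126, 50, 35, 82, 77]
t=4: [29, 107, 132, 135, 44, 132, 135, 56, 39, 90, 87]
t=5: [34, 121, 134, 133, 51, 136, 132, 63, 43, 98, 97]
t=6: [39, 135, 133, 136, 58, 134, 135, 71, 48, 107, 107]
t=7: [45, 135, 135, 134, 66, 135, 133, 80, 54, 115, 117]
t=8: [52, 135, 134, 135, 75, 135, 136, 90, 61, 124, 127]
t=9: [60, 135, 136, 135, 85, 135, 134, 100, 69, 133, 137]
t=10: [70, 135, 134, 135, 95, 135, 135, 109, 79, 133, 130]
t=11: [81, 135, 136, 135, 106, 135, 135, 119, 89, 134, 138]
t=12: [93, 135, 133, 135, 117, 135, 135, 129, 101, 134, 131]
t=13: [106, 135, 137, 135, 128, 135, 135, 138, 113, 135, 139]
t=14: [120, 135, 132, 135, 140, 135, 134, 130, 125, 135, 130]
t=15: [134, 135, 138, 135, 129, 135, 136, 139, 138, 134, 139]
t=16: [136, 135, 131, 135, 140, 135, 133, 130, 131, 136, 130]
t=17: [134, 135, 138, 135, 129, 135, 136, 139, 138, 133, 139]
t=18: [136, 135, 131, 135, 140, 135, 134, 130, 131, 137, 130]
t=19: [134, 135, 138, 135, 129, 135, 135, 139, 138, 132, 139]
t=20: [136, 135, 131, 135, 140, 135, 134, 130, 131, 138, 130]
t=21: [134, 135, 138, 135, 129, 135, 135, 139, 138, 131, 139]
t=22: [136, 135, 131, 135, 140, 135, 135, 130, 131, 138, 130]
t=23: [134, 135, 138, 135, 129, 135, 135, 139, 138, 131, 139]

Answer: [134, 135, 138, 135, 129, 135, 135, 139, 138, 131, 139]
Key observation: The state at step 21, [134, 135, 138, 135, 129, 135, 135, 139, 138, 131, 139], reappears at step 23: the system is in a cycle of period 2 from step 21 on.  Therefore the state at step 1911 equals the state at step 21 + ((1911 - 21) mod 2) = 21, which is [134, 135, 138, 135, 129, 135, 135, 139, 138, 131, 139].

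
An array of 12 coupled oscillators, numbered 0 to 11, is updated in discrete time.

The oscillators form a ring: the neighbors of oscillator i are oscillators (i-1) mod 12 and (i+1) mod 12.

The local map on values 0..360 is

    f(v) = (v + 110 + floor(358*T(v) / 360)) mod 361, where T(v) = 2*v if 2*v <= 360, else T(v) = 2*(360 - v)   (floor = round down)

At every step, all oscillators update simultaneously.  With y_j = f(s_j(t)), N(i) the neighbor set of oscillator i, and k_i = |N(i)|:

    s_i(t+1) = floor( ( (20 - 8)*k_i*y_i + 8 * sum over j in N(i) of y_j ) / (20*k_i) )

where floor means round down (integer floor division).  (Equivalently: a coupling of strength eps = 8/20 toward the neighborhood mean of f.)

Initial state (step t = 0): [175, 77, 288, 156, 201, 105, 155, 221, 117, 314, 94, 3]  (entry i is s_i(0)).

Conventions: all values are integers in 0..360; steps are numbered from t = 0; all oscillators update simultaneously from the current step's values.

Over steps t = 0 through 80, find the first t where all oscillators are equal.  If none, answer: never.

Simulating step by step:
t=0: [175, 77, 288, 156, 201, 105, 155, 221, 117, 314, 94, 3]  (not all equal)
t=1: [254, 294, 219, 218, 215, 132, 188, 209, 138, 117, 71, 131]  (not all equal)
t=2: [190, 196, 233, 249, 229, 192, 247, 242, 167, 155, 240, 191]  (not all equal)
t=3: [275, 264, 238, 225, 241, 256, 232, 228, 236, 222, 233, 266]  (not all equal)
t=4: [196, 206, 226, 236, 226, 218, 231, 236, 235, 240, 229, 206]  (not all equal)
t=5: [267, 259, 243, 235, 240, 244, 237, 232, 230, 230, 240, 258]  (not all equal)
t=6: [203, 209, 222, 229, 227, 225, 229, 234, 236, 235, 225, 210]  (not all equal)
t=7: [261, 256, 246, 239, 240, 240, 237, 233, 231, 233, 243, 255]  (not all equal)
t=8: [208, 212, 220, 226, 227, 227, 230, 233, 235, 232, 223, 213]  (not all equal)
t=9: [257, 254, 247, 242, 240, 239, 237, 234, 233, 236, 244, 253]  (not all equal)
t=10: [211, 213, 219, 224, 226, 228, 230, 232, 233, 230, 222, 215]  (not all equal)
t=11: [254, 253, 248, 243, 241, 239, 237, 235, 234, 238, 244, 251]  (not all equal)
t=12: [213, 214, 219, 223, 226, 228, 230, 231, 232, 228, 222, 216]  (not all equal)
t=13: [253, 252, 248, 244, 241, 239, 237, 236, 236, 239, 245, 250]  (not all equal)
t=14: [214, 215, 219, 222, 225, 228, 229, 230, 230, 227, 222, 217]  (not all equal)
t=15: [252, 251, 248, 245, 242, 239, 238, 237, 237, 240, 245, 249]  (not all equal)
t=16: [215, 216, 219, 222, 225, 227, 229, 229, 229, 226, 222, 218]  (not all equal)
t=17: [251, 250, 248, 245, 242, 240, 238, 238, 238, 241, 245, 248]  (not all equal)
t=18: [216, 217, 219, 222, 224, 227, 228, 229, 228, 225, 222, 219]  (not all equal)
t=19: [250, 249, 247, 245, 242, 240, 239, 238, 239, 242, 245, 248]  (not all equal)
t=20: [217, 218, 220, 222, 224, 226, 228, 228, 227, 225, 222, 219]  (not all equal)
t=21: [249, 248, 247, 245, 243, 241, 239, 239, 240, 242, 245, 247]  (not all equal)
t=22: [218, 219, 220, 222, 224, 226, 227, 227, 226, 224, 222, 220]  (not all equal)
t=23: [248, 248, 246, 245, 243, 241, 240, 240, 241, 243, 245, 247]  (not all equal)
t=24: [219, 219, 220, 222, 224, 225, 226, 226, 225, 224, 222, 220]  (not all equal)
t=25: [247, 247, 246, 245, 243, 242, 241, 241, 242, 243, 245, 246]  (not all equal)
t=26: [220, 220, 221, 222, 223, 225, 225, 225, 225, 223, 222, 221]  (not all equal)
t=27: [246, 246, 246, 245, 243, 242, 242, 242, 242, 243, 245, 246]  (not all equal)
t=28: [221, 221, 221, 222, 223, 224, 225, 225, 224, 223, 222, 221]  (not all equal)
t=29: [246, 246, 245, 245, 244, 243, 242, 242, 243, 244, 245, 245]  (not all equal)
t=30: [221, 221, 221, 222, 223, 224, 224, 224, 224, 223, 222, 221]  (not all equal)
t=31: [246, 246, 245, 245, 244, 243, 243, 243, 243, 244, 245, 245]  (not all equal)
t=32: [221, 221, 221, 222, 223, 223, 224, 224, 223, 223, 222, 221]  (not all equal)
t=33: [246, 246, 245, 245, 244, 243, 243, 243, 243, 244, 245, 245]  (not all equal)

Answer: never
Key observation: The state at step 31 reappears at step 33 — the system is in a cycle of period 2 from step 31 on.  No step 0..33 is synchronized, and the cycle repeats forever, so no step up to 80 (or ever) has all oscillators equal.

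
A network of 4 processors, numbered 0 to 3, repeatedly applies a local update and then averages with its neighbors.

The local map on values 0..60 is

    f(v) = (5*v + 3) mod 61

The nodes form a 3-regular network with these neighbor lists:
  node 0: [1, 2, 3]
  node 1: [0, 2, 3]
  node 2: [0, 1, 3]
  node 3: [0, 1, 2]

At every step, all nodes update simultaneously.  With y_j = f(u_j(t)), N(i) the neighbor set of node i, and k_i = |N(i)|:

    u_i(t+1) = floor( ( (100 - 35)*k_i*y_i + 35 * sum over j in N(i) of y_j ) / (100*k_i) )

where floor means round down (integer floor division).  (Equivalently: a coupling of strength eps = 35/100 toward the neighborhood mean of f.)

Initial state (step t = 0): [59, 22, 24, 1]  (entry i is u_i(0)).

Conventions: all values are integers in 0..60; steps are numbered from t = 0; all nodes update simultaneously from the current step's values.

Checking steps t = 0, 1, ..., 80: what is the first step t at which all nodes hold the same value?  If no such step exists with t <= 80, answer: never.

Simulating step by step:
t=0: [59, 22, 24, 1]  (not all equal)
t=1: [42, 41, 13, 17]  (not all equal)
t=2: [26, 23, 14, 24]  (not all equal)
t=3: [15, 39, 15, 9]  (not all equal)
t=4: [20, 19, 20, 36]  (not all equal)
t=5: [36, 33, 36, 14]  (not all equal)
t=6: [6, 31, 6, 13]  (not all equal)
t=7: [30, 31, 30, 16]  (not all equal)
t=8: [30, 33, 30, 25]  (not all equal)
t=9: [29, 37, 29, 16]  (not all equal)
t=10: [23, 11, 23, 20]  (not all equal)
t=11: [55, 55, 55, 47]  (not all equal)
t=12: [36, 36, 36, 47]  (not all equal)
t=13: [6, 6, 6, 35]  (not all equal)
t=14: [35, 35, 35, 47]  (not all equal)
t=15: [55, 55, 55, 55]  (all equal)

Answer: 15
Key observation: Synchronization is absorbing here: once all nodes are equal they stay equal, and step 15 is the first all-equal step.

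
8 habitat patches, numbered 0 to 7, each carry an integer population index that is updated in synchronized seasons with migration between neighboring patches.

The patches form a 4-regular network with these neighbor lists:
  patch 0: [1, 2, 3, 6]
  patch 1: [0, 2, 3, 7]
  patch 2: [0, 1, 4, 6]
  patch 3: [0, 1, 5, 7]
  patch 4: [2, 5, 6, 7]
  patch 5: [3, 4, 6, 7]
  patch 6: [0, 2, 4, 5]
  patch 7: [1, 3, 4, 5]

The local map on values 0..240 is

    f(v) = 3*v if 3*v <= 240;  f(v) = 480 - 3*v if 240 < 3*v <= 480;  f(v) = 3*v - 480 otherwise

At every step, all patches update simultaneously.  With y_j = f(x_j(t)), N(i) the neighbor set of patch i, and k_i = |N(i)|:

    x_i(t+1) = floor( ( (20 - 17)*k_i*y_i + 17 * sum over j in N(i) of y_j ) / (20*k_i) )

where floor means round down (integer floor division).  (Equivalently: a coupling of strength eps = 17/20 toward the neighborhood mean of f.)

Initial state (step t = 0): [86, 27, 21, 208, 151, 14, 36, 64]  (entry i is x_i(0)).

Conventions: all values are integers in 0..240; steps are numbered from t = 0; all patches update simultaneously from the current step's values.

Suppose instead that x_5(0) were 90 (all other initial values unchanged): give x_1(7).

Answer: x_1(7) = 208
Key observation: This trace re-runs the system from the modified initial state.

Derivation:
t=0: [86, 27, 21, 208, 151, 90, 36, 64]
t=1: [117, 144, 102, 171, 125, 131, 127, 126]
t=2: [94, 100, 107, 82, 113, 85, 120, 73]
t=3: [176, 199, 159, 209, 174, 185, 171, 198]
t=4: [70, 83, 51, 97, 54, 82, 40, 98]
t=5: [178, 191, 176, 211, 171, 174, 179, 201]
t=6: [82, 94, 57, 89, 62, 84, 46, 86]
t=7: [188, 208, 186, 219, 189, 195, 194, 208]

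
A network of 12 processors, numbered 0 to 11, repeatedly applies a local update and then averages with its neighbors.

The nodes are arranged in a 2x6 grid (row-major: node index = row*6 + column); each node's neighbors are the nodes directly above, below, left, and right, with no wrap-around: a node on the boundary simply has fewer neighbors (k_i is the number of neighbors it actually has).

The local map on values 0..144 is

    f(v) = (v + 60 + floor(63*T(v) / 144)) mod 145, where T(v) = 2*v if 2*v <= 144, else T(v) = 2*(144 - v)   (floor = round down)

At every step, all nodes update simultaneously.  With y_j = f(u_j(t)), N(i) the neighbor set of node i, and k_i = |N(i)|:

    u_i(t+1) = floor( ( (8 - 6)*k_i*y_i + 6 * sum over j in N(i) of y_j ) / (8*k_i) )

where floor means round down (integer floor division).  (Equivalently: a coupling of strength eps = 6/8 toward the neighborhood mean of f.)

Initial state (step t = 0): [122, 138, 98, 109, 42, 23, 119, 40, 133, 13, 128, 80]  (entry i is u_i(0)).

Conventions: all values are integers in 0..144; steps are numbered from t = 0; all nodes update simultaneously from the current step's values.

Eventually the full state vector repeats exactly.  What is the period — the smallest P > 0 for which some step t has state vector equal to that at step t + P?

Simulating step by step:
t=0: [122, 138, 98, 109, 42, 23, 119, 40, 133, 13, 128, 80]
t=1: [56, 75, 55, 82, 88, 96, 85, 76, 82, 63, 82, 72]
t=2: [42, 34, 42, 38, 51, 51, 39, 50, 38, 46, 46, 51]
t=3: [130, 101, 130, 70, 38, 10, 88, 98, 69, 66, 5, 6]
t=4: [53, 55, 50, 68, 81, 95, 54, 50, 48, 49, 77, 72]
t=5: [16, 12, 18, 26, 48, 50, 12, 11, 6, 25, 39, 50]
t=6: [84, 86, 88, 78, 63, 6, 84, 78, 87, 104, 63, 54]
t=7: [51, 51, 51, 47, 46, 36, 50, 50, 51, 47, 34, 43]
t=8: [9, 9, 8, 4, 63, 84, 8, 9, 7, 34, 66, 128]
t=9: [75, 75, 72, 74, 47, 46, 75, 75, 86, 75, 62, 47]
t=10: [50, 50, 50, 38, 21, 2, 50, 50, 50, 45, 21, 12]
t=11: [8, 8, 38, 95, 98, 83, 8, 8, 42, 95, 106, 81]
t=12: [75, 89, 99, 72, 52, 51, 75, 90, 99, 74, 52, 52]
t=13: [50, 51, 52, 41, 21, 11, 50, 51, 52, 41, 21, 11]
t=14: [8, 10, 42, 95, 103, 87, 8, 10, 42, 95, 103, 87]
t=15: [76, 92, 101, 73, 52, 51, 76, 92, 101, 73, 52, 51]
t=16: [50, 51, 52, 41, 21, 10, 50, 51, 52, 41, 21, 10]
t=17: [8, 10, 42, 95, 103, 85, 8, 10, 42, 95, 103, 85]
t=18: [76, 92, 101, 73, 52, 51, 76, 92, 101, 73, 52, 51]

Answer: 3
Key observation: The state at step 15, [76, 92, 101, 73, 52, 51, 76, 92, 101, 73, 52, 51], reappears at step 18 — and no state repeats earlier — so the cycle the system enters has period 3.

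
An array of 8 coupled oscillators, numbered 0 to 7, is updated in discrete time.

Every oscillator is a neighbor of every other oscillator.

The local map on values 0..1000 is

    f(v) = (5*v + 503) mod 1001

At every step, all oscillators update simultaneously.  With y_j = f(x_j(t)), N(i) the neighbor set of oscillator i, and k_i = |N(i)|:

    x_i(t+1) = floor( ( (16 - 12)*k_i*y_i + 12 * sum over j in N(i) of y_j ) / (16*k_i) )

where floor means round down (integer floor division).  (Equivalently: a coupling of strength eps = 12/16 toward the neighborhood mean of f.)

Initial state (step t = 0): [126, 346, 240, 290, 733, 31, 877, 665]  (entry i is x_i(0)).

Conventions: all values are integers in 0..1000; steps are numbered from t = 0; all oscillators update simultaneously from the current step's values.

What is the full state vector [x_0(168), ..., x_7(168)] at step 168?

Answer: [986, 986, 985, 985, 986, 985, 985, 985]
Key observation: The state at step 18, [909, 909, 908, 908, 909, 908, 908, 908], reappears at step 30: the system is in a cycle of period 12 from step 18 on.  Therefore the state at step 168 equals the state at step 18 + ((168 - 18) mod 12) = 24, which is [986, 986, 985, 985, 986, 985, 985, 985].

Derivation:
t=0: [126, 346, 240, 290, 733, 31, 877, 665]
t=1: [506, 520, 587, 623, 510, 581, 613, 605]
t=2: [296, 306, 354, 379, 299, 349, 372, 366]
t=3: [527, 391, 426, 443, 529, 422, 438, 434]
t=4: [453, 499, 524, 536, 455, 521, 533, 530]
t=5: [458, 491, 366, 374, 459, 364, 372, 370]
t=6: [571, 594, 505, 511, 572, 504, 509, 508]
t=7: [197, 213, 150, 154, 198, 149, 153, 152]
t=8: [374, 385, 340, 343, 375, 340, 343, 342]
t=9: [290, 298, 266, 268, 291, 266, 268, 267]
t=10: [895, 900, 878, 879, 895, 878, 879, 878]
t=11: [932, 935, 920, 920, 932, 920, 920, 920]
t=12: [127, 129, 118, 118, 127, 118, 118, 118]
t=13: [113, 115, 107, 107, 113, 107, 107, 107]
t=14: [52, 53, 47, 47, 52, 47, 47, 47]
t=15: [750, 750, 746, 746, 750, 746, 746, 746]
t=16: [238, 238, 235, 235, 238, 235, 235, 235]
t=17: [683, 683, 681, 681, 683, 681, 681, 681]
t=18: [909, 909, 908, 908, 909, 908, 908, 908]
t=19: [40, 40, 39, 39, 40, 39, 39, 39]
t=20: [700, 700, 699, 699, 700, 699, 699, 699]
t=21: [997, 997, 996, 996, 997, 996, 996, 996]
t=22: [480, 480, 479, 479, 480, 479, 479, 479]
t=23: [898, 898, 897, 897, 898, 897, 897, 897]
t=24: [986, 986, 985, 985, 986, 985, 985, 985]
t=25: [425, 425, 424, 424, 425, 424, 424, 424]
t=26: [623, 623, 622, 622, 623, 622, 622, 622]
t=27: [612, 612, 611, 611, 612, 611, 611, 611]
t=28: [557, 557, 556, 556, 557, 556, 556, 556]
t=29: [282, 282, 281, 281, 282, 281, 281, 281]
t=30: [909, 909, 908, 908, 909, 908, 908, 908]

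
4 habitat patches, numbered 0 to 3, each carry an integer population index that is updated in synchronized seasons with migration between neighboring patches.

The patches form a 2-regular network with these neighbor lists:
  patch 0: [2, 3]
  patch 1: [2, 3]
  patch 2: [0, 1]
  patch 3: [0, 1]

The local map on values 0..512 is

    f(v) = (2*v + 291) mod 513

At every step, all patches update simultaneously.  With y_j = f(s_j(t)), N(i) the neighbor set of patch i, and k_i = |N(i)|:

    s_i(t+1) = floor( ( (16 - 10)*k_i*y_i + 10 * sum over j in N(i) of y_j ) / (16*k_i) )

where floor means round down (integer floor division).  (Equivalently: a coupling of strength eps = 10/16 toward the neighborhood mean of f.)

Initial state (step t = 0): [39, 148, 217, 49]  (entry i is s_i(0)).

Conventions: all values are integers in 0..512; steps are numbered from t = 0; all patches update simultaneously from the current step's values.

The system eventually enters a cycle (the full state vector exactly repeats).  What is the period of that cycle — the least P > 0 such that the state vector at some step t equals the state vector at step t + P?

Answer: 18
Key observation: The state at step 20, [290, 287, 287, 290], reappears at step 38 — and no state repeats earlier — so the cycle the system enters has period 18.

Derivation:
t=0: [39, 148, 217, 49]
t=1: [326, 215, 217, 284]
t=2: [335, 252, 278, 329]
t=3: [408, 346, 353, 391]
t=4: [196, 342, 353, 189]
t=5: [263, 373, 379, 256]
t=6: [211, 101, 107, 207]
t=7: [292, 402, 405, 288]
t=8: [269, 159, 162, 267]
t=9: [247, 165, 167, 245]
t=10: [220, 159, 160, 219]
t=11: [179, 134, 134, 179]
t=12: [107, 74, 74, 107]
t=13: [484, 459, 459, 484]
t=14: [217, 198, 198, 217]
t=15: [200, 185, 185, 200]
t=16: [168, 157, 157, 168]
t=17: [107, 98, 98, 107]
t=18: [499, 492, 492, 499]
t=19: [258, 253, 253, 258]
t=20: [290, 287, 287, 290]
t=21: [356, 353, 353, 356]
t=22: [488, 485, 485, 488]
t=23: [239, 236, 236, 239]
t=24: [254, 251, 251, 254]
t=25: [284, 281, 281, 284]
t=26: [344, 341, 341, 344]
t=27: [464, 461, 461, 464]
t=28: [191, 188, 188, 191]
t=29: [158, 155, 155, 158]
t=30: [92, 89, 89, 92]
t=31: [473, 470, 470, 473]
t=32: [209, 206, 206, 209]
t=33: [194, 191, 191, 194]
t=34: [164, 161, 161, 164]
t=35: [104, 101, 101, 104]
t=36: [497, 494, 494, 497]
t=37: [257, 254, 254, 257]
t=38: [290, 287, 287, 290]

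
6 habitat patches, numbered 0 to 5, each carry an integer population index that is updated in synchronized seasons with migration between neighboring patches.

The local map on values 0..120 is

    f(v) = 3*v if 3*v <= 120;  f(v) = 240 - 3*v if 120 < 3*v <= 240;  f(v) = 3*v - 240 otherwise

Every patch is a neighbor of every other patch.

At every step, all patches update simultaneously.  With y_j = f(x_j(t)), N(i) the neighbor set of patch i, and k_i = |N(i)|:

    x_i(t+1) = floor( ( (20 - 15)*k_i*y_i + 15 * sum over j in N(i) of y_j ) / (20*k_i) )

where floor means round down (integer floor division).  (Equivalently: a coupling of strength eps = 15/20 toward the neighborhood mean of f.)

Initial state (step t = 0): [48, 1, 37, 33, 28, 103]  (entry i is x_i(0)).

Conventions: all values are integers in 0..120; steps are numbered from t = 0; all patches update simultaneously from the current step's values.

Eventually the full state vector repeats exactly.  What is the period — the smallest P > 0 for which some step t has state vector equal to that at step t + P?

Answer: 4
Key observation: The state at step 7, [9, 9, 10, 10, 9, 9], reappears at step 11 — and no state repeats earlier — so the cycle the system enters has period 4.

Derivation:
t=0: [48, 1, 37, 33, 28, 103]
t=1: [78, 69, 80, 79, 77, 76]
t=2: [10, 12, 9, 9, 10, 10]
t=3: [30, 30, 29, 29, 30, 30]
t=4: [89, 89, 88, 88, 89, 89]
t=5: [26, 26, 25, 25, 26, 26]
t=6: [77, 77, 76, 76, 77, 77]
t=7: [9, 9, 10, 10, 9, 9]
t=8: [27, 27, 28, 28, 27, 27]
t=9: [81, 81, 82, 82, 81, 81]
t=10: [3, 3, 4, 4, 3, 3]
t=11: [9, 9, 10, 10, 9, 9]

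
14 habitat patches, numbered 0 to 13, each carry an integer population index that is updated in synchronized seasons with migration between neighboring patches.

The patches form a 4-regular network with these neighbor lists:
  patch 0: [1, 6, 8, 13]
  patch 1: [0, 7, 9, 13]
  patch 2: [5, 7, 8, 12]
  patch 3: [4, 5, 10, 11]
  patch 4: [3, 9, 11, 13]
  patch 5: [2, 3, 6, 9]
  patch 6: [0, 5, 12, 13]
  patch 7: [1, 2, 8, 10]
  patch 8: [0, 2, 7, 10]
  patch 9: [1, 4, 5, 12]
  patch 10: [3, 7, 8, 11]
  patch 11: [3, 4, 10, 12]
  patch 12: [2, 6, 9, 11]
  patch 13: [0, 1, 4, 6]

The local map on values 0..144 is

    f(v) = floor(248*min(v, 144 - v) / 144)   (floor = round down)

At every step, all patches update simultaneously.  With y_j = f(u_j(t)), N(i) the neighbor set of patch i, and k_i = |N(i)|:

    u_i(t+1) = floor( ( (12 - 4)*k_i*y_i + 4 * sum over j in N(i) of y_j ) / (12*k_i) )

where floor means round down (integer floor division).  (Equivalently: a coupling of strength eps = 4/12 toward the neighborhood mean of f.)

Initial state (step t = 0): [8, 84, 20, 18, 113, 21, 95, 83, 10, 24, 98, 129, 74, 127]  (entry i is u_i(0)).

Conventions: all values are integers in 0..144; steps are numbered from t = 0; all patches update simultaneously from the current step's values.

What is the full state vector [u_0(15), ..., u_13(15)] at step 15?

Answer: [116, 115, 92, 103, 107, 109, 119, 88, 96, 101, 86, 108, 115, 115]

Derivation:
t=0: [8, 84, 20, 18, 113, 21, 95, 83, 10, 24, 98, 129, 74, 127]
t=1: [28, 84, 45, 36, 45, 39, 72, 89, 30, 53, 67, 40, 95, 40]
t=2: [60, 93, 76, 68, 75, 74, 104, 91, 61, 88, 99, 73, 86, 74]
t=3: [100, 92, 112, 114, 116, 113, 82, 92, 102, 99, 87, 115, 99, 111]
t=4: [76, 84, 60, 54, 51, 59, 92, 85, 74, 73, 87, 55, 75, 63]
t=5: [113, 106, 105, 93, 92, 101, 96, 102, 114, 115, 99, 95, 112, 105]
t=6: [57, 63, 65, 85, 83, 73, 75, 69, 56, 56, 75, 81, 60, 68]
t=7: [101, 107, 110, 105, 105, 116, 115, 114, 101, 100, 113, 107, 104, 113]
t=8: [69, 63, 58, 63, 66, 52, 52, 54, 69, 70, 56, 63, 65, 56]
t=9: [112, 107, 100, 105, 111, 94, 93, 97, 112, 115, 99, 107, 108, 99]
t=10: [60, 63, 73, 68, 58, 80, 81, 75, 60, 54, 73, 63, 64, 73]
t=11: [105, 108, 118, 114, 102, 110, 109, 116, 107, 97, 118, 109, 109, 116]
t=12: [64, 61, 48, 53, 67, 58, 59, 49, 58, 74, 47, 58, 60, 53]
t=13: [106, 103, 86, 93, 110, 98, 100, 86, 95, 115, 84, 98, 102, 96]
t=14: [69, 71, 93, 84, 63, 78, 74, 95, 86, 55, 97, 79, 73, 77]
t=15: [116, 115, 92, 103, 107, 109, 119, 88, 96, 101, 86, 108, 115, 115]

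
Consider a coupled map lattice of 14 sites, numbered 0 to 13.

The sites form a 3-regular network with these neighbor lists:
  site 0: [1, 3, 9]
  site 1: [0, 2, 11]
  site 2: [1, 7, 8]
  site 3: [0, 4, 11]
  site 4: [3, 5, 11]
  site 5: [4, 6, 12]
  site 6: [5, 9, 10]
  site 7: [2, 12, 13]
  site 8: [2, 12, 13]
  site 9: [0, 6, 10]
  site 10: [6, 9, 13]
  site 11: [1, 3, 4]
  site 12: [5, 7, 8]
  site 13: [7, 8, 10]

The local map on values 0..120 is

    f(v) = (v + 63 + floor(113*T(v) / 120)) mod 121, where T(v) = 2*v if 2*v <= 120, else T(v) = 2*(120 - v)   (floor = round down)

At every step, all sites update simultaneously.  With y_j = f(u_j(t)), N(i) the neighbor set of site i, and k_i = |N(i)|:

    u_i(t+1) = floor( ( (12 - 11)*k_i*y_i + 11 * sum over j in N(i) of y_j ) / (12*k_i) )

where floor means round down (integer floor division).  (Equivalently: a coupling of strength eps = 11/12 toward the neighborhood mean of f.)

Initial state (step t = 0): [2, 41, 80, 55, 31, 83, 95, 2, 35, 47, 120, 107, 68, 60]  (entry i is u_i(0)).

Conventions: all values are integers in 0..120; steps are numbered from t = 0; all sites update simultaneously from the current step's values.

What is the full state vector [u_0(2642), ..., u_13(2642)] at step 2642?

Answer: [92, 92, 92, 92, 92, 92, 92, 92, 92, 92, 92, 92, 92, 92]
Key observation: The state at step 12, [92, 92, 92, 92, 92, 92, 92, 92, 92, 92, 92, 92, 92, 92], reappears at step 14: the system is in a cycle of period 2 from step 12 on.  Therefore the state at step 2642 equals the state at step 12 + ((2642 - 12) mod 2) = 12, which is [92, 92, 92, 92, 92, 92, 92, 92, 92, 92, 92, 92, 92, 92].

Derivation:
t=0: [2, 41, 80, 55, 31, 83, 95, 2, 35, 47, 120, 107, 68, 60]
t=1: [78, 77, 60, 60, 84, 75, 78, 103, 100, 71, 89, 64, 71, 62]
t=2: [105, 107, 87, 102, 107, 99, 98, 108, 108, 96, 104, 103, 87, 84]
t=3: [77, 80, 73, 75, 77, 81, 79, 90, 90, 77, 84, 74, 76, 74]
t=4: [99, 100, 92, 100, 99, 98, 96, 100, 100, 96, 99, 99, 91, 90]
t=5: [80, 81, 79, 79, 80, 83, 81, 86, 86, 81, 84, 79, 80, 80]
t=6: [96, 97, 93, 97, 96, 96, 94, 96, 96, 95, 96, 97, 93, 92]
t=7: [82, 83, 82, 82, 82, 83, 83, 85, 85, 83, 84, 82, 83, 83]
t=8: [94, 94, 92, 95, 94, 94, 93, 94, 94, 94, 93, 94, 92, 92]
t=9: [84, 84, 84, 84, 84, 84, 84, 85, 85, 84, 85, 84, 84, 84]
t=10: [93, 93, 92, 93, 93, 93, 92, 92, 92, 92, 92, 93, 92, 92]
t=11: [85, 85, 85, 85, 85, 85, 85, 86, 86, 85, 86, 85, 85, 86]
t=12: [92, 92, 92, 92, 92, 92, 92, 92, 92, 92, 92, 92, 92, 92]
t=13: [86, 86, 86, 86, 86, 86, 86, 86, 86, 86, 86, 86, 86, 86]
t=14: [92, 92, 92, 92, 92, 92, 92, 92, 92, 92, 92, 92, 92, 92]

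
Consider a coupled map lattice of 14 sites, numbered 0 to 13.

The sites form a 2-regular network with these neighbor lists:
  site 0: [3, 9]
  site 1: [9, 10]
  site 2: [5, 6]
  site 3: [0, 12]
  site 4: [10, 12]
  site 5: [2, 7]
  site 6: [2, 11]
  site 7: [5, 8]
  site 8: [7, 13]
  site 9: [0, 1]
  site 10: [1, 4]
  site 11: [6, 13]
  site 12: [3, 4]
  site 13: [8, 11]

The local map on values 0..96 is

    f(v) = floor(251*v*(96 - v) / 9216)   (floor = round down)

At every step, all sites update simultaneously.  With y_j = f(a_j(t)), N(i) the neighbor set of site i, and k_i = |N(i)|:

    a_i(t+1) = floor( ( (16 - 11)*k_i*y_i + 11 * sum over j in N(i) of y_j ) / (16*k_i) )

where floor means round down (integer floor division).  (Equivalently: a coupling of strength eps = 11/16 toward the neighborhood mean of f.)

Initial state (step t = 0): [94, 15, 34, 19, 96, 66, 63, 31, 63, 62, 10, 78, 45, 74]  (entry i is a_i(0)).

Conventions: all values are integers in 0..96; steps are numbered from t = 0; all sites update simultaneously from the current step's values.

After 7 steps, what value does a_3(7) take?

Answer: a_3(7) = 60

Derivation:
t=0: [94, 15, 34, 19, 96, 66, 63, 31, 63, 62, 10, 78, 45, 74]
t=1: [34, 37, 55, 35, 29, 54, 50, 54, 51, 30, 18, 46, 32, 46]
t=2: [55, 49, 61, 56, 48, 61, 61, 61, 61, 56, 50, 62, 55, 62]
t=3: [61, 61, 58, 61, 61, 58, 57, 58, 57, 61, 62, 57, 61, 57]
t=4: [58, 57, 60, 58, 57, 60, 60, 60, 60, 58, 57, 60, 58, 60]
t=5: [60, 60, 58, 60, 60, 58, 58, 58, 58, 60, 60, 58, 60, 58]
t=6: [58, 58, 60, 58, 58, 60, 60, 60, 60, 58, 58, 60, 58, 60]
t=7: [60, 60, 58, 60, 60, 58, 58, 58, 58, 60, 60, 58, 60, 58]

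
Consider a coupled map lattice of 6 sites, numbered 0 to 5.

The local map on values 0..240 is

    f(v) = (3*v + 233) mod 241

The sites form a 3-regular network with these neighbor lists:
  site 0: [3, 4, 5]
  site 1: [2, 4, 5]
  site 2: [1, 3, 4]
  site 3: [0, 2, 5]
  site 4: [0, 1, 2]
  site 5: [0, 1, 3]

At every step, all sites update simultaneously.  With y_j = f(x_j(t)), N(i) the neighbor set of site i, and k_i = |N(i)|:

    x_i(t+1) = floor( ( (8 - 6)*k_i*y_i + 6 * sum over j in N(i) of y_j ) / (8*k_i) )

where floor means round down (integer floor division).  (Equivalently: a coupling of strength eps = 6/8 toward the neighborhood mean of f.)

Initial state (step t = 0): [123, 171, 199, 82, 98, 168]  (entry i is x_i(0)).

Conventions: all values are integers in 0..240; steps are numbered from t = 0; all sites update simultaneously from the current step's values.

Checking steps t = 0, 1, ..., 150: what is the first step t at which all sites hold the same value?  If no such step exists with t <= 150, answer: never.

Answer: 30
Key observation: Synchronization is absorbing here: once all sites are equal they stay equal, and step 30 is the first all-equal step.

Derivation:
t=0: [123, 171, 199, 82, 98, 168]  (not all equal)
t=1: [104, 47, 103, 119, 73, 98]  (not all equal)
t=2: [106, 112, 128, 69, 116, 87]  (not all equal)
t=3: [94, 83, 130, 103, 97, 91]  (not all equal)
t=4: [39, 51, 60, 64, 54, 29]  (not all equal)
t=5: [131, 137, 163, 136, 145, 129]  (not all equal)
t=6: [156, 181, 186, 170, 183, 150]  (not all equal)
t=7: [124, 95, 50, 127, 99, 123]  (not all equal)
t=8: [105, 86, 89, 129, 87, 102]  (not all equal)
t=9: [68, 24, 44, 69, 26, 67]  (not all equal)
t=10: [164, 112, 114, 178, 113, 163]  (not all equal)
t=11: [94, 127, 78, 94, 68, 93]  (not all equal)
t=12: [73, 146, 146, 80, 146, 57]  (not all equal)
t=13: [198, 182, 199, 198, 194, 198]  (not all equal)
t=14: [101, 89, 89, 104, 89, 92]  (not all equal)
t=15: [40, 20, 29, 40, 27, 40]  (not all equal)
t=16: [102, 79, 79, 103, 79, 97]  (not all equal)
t=17: [97, 182, 186, 97, 186, 97]  (not all equal)
t=18: [48, 58, 58, 48, 58, 45]  (not all equal)
t=19: [141, 156, 158, 141, 158, 141]  (not all equal)
t=20: [186, 210, 210, 186, 210, 185]  (not all equal)
t=21: [85, 121, 122, 85, 122, 85]  (not all equal)
t=22: [33, 88, 88, 33, 88, 33]  (not all equal)
t=23: [72, 34, 34, 72, 34, 72]  (not all equal)
t=24: [179, 122, 122, 179, 122, 179]  (not all equal)
t=25: [64, 99, 99, 64, 99, 64]  (not all equal)
t=26: [150, 82, 82, 150, 82, 150]  (not all equal)
t=27: [210, 228, 228, 210, 228, 210]  (not all equal)
t=28: [153, 180, 180, 153, 180, 153]  (not all equal)
t=29: [170, 90, 90, 170, 90, 170]  (not all equal)
t=30: [20, 20, 20, 20, 20, 20]  (all equal)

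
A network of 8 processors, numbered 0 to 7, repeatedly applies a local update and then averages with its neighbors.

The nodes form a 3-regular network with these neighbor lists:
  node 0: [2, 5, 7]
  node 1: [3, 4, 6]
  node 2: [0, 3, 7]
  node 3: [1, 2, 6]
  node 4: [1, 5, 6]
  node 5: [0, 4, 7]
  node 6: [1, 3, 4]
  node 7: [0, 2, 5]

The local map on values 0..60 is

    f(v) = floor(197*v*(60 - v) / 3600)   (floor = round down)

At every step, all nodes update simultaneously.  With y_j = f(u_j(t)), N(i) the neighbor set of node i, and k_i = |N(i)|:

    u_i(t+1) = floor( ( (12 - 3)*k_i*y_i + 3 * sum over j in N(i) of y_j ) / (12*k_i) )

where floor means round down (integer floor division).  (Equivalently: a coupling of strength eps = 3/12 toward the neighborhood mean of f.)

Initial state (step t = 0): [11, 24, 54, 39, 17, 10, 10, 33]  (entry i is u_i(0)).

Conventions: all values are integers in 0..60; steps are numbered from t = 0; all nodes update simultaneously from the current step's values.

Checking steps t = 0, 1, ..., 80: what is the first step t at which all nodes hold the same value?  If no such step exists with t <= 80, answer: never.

Answer: 10
Key observation: Synchronization is absorbing here: once all nodes are equal they stay equal, and step 10 is the first all-equal step.

Derivation:
t=0: [11, 24, 54, 39, 17, 10, 10, 33]  (not all equal)
t=1: [29, 44, 22, 40, 38, 30, 31, 42]  (not all equal)
t=2: [48, 39, 44, 43, 45, 48, 47, 42]  (not all equal)
t=3: [32, 42, 37, 39, 36, 32, 34, 39]  (not all equal)
t=4: [48, 42, 45, 44, 46, 48, 47, 45]  (not all equal)
t=5: [31, 39, 35, 37, 35, 31, 34, 35]  (not all equal)
t=6: [48, 44, 47, 46, 47, 48, 47, 47]  (not all equal)
t=7: [31, 36, 33, 34, 33, 31, 33, 32]  (not all equal)
t=8: [48, 47, 48, 47, 48, 48, 47, 48]  (not all equal)
t=9: [31, 32, 31, 32, 31, 31, 32, 31]  (not all equal)
t=10: [49, 49, 49, 49, 49, 49, 49, 49]  (all equal)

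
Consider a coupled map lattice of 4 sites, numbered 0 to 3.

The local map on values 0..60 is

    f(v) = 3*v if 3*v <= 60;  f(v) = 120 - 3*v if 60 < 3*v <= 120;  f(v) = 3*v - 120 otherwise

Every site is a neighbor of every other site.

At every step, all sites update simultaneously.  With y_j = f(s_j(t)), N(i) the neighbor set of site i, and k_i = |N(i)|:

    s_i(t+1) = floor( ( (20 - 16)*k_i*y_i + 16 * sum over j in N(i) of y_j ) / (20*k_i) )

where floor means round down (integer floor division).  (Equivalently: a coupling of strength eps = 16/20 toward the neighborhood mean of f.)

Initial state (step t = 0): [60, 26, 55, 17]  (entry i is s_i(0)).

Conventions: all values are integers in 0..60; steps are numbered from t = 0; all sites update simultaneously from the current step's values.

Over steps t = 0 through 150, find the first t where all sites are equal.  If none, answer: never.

Answer: 3
Key observation: Synchronization is absorbing here: once all sites are equal they stay equal, and step 3 is the first all-equal step.

Derivation:
t=0: [60, 26, 55, 17]  (not all equal)
t=1: [48, 50, 49, 49]  (not all equal)
t=2: [27, 26, 27, 27]  (not all equal)
t=3: [39, 39, 39, 39]  (all equal)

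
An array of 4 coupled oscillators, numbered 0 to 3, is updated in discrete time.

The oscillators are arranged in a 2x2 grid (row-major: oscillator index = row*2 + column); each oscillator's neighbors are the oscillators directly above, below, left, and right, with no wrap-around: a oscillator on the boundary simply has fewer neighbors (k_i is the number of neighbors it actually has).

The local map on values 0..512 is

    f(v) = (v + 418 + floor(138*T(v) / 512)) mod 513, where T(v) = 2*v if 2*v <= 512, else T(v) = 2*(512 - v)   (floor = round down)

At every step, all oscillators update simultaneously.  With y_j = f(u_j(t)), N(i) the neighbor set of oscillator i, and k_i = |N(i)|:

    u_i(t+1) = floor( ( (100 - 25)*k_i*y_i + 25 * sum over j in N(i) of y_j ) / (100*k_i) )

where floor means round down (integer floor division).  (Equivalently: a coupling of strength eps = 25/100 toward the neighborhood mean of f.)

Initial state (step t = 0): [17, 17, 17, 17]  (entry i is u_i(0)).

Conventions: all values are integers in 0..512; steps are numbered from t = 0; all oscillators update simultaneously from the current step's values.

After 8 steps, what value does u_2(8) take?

Simulating step by step:
t=0: [17, 17, 17, 17]
t=1: [444, 444, 444, 444]
t=2: [385, 385, 385, 385]
t=3: [358, 358, 358, 358]
t=4: [346, 346, 346, 346]
t=5: [340, 340, 340, 340]
t=6: [337, 337, 337, 337]
t=7: [336, 336, 336, 336]
t=8: [335, 335, 335, 335]

Answer: u_2(8) = 335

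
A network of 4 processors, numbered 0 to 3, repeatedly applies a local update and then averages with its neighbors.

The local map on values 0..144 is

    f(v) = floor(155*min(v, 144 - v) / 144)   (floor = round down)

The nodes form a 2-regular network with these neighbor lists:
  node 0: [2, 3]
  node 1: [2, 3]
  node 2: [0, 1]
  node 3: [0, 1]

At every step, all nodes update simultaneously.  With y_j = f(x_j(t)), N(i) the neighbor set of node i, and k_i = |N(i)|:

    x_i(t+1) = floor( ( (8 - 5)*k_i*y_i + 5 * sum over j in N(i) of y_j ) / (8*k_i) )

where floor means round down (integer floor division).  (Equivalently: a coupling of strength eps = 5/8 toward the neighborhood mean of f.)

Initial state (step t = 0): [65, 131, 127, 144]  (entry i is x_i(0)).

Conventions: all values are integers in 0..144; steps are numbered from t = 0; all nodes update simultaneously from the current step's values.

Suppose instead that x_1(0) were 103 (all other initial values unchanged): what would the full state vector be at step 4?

Simulating step by step:
t=0: [65, 103, 127, 144]
t=1: [31, 22, 42, 35]
t=2: [38, 34, 34, 31]
t=3: [36, 35, 37, 36]
t=4: [38, 37, 38, 37]

Answer: [38, 37, 38, 37]
Key observation: This trace re-runs the system from the modified initial state.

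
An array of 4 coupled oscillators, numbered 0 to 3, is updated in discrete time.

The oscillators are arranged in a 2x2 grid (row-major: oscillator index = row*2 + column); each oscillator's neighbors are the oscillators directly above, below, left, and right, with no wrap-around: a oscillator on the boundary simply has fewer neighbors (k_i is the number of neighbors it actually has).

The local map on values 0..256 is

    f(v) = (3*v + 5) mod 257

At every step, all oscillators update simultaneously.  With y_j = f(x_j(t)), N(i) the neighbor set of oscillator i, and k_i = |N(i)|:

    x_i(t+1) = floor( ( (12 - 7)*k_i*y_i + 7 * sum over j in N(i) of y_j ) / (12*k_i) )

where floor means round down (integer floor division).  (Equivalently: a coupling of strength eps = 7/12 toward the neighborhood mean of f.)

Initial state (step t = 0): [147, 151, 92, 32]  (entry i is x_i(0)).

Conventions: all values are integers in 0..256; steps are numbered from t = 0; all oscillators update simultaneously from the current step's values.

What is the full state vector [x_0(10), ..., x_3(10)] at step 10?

Simulating step by step:
t=0: [147, 151, 92, 32]
t=1: [144, 168, 94, 107]
t=2: [157, 177, 85, 111]
t=3: [98, 96, 88, 41]
t=4: [31, 64, 54, 67]
t=5: [147, 170, 158, 192]
t=6: [143, 75, 167, 92]
t=7: [213, 154, 162, 149]
t=8: [183, 182, 192, 210]
t=9: [47, 62, 74, 80]
t=10: [182, 193, 208, 224]

Answer: [182, 193, 208, 224]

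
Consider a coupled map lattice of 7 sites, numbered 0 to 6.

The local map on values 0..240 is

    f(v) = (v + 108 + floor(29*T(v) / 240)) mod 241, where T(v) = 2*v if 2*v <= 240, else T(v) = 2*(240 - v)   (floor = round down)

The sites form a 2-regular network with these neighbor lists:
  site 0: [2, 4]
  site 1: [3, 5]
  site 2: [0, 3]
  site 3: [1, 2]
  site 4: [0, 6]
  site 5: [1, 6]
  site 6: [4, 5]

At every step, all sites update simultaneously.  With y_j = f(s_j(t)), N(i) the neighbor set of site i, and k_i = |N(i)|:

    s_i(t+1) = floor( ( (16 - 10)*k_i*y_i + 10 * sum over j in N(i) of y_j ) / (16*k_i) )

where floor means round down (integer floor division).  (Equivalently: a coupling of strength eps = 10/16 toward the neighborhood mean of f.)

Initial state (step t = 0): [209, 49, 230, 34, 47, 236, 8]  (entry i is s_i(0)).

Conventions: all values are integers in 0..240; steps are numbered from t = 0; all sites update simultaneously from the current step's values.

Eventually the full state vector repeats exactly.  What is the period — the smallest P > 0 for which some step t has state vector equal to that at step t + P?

Simulating step by step:
t=0: [209, 49, 230, 34, 47, 236, 8]
t=1: [113, 142, 109, 139, 124, 127, 127]
t=2: [9, 27, 12, 21, 15, 24, 20]
t=3: [122, 137, 124, 132, 125, 136, 131]
t=4: [18, 27, 20, 24, 19, 26, 23]
t=5: [130, 139, 132, 136, 132, 139, 135]
t=6: [24, 29, 25, 27, 25, 29, 27]
t=7: [138, 143, 139, 141, 139, 143, 141]
t=8: [29, 32, 30, 31, 30, 32, 31]
t=9: [144, 146, 145, 146, 145, 146, 146]
t=10: [34, 35, 34, 34, 34, 35, 34]
t=11: [150, 150, 150, 150, 150, 150, 150]
t=12: [38, 38, 38, 38, 38, 38, 38]
t=13: [155, 155, 155, 155, 155, 155, 155]
t=14: [42, 42, 42, 42, 42, 42, 42]
t=15: [160, 160, 160, 160, 160, 160, 160]
t=16: [46, 46, 46, 46, 46, 46, 46]
t=17: [165, 165, 165, 165, 165, 165, 165]
t=18: [50, 50, 50, 50, 50, 50, 50]
t=19: [170, 170, 170, 170, 170, 170, 170]
t=20: [53, 53, 53, 53, 53, 53, 53]
t=21: [173, 173, 173, 173, 173, 173, 173]
t=22: [56, 56, 56, 56, 56, 56, 56]
t=23: [177, 177, 177, 177, 177, 177, 177]
t=24: [59, 59, 59, 59, 59, 59, 59]
t=25: [181, 181, 181, 181, 181, 181, 181]
t=26: [62, 62, 62, 62, 62, 62, 62]
t=27: [184, 184, 184, 184, 184, 184, 184]
t=28: [64, 64, 64, 64, 64, 64, 64]
t=29: [187, 187, 187, 187, 187, 187, 187]
t=30: [66, 66, 66, 66, 66, 66, 66]
t=31: [189, 189, 189, 189, 189, 189, 189]
t=32: [68, 68, 68, 68, 68, 68, 68]
t=33: [192, 192, 192, 192, 192, 192, 192]
t=34: [70, 70, 70, 70, 70, 70, 70]
t=35: [194, 194, 194, 194, 194, 194, 194]
t=36: [72, 72, 72, 72, 72, 72, 72]
t=37: [197, 197, 197, 197, 197, 197, 197]
t=38: [74, 74, 74, 74, 74, 74, 74]
t=39: [199, 199, 199, 199, 199, 199, 199]
t=40: [75, 75, 75, 75, 75, 75, 75]
t=41: [201, 201, 201, 201, 201, 201, 201]
t=42: [77, 77, 77, 77, 77, 77, 77]
t=43: [203, 203, 203, 203, 203, 203, 203]
t=44: [78, 78, 78, 78, 78, 78, 78]
t=45: [204, 204, 204, 204, 204, 204, 204]
t=46: [79, 79, 79, 79, 79, 79, 79]
t=47: [206, 206, 206, 206, 206, 206, 206]
t=48: [81, 81, 81, 81, 81, 81, 81]
t=49: [208, 208, 208, 208, 208, 208, 208]
t=50: [82, 82, 82, 82, 82, 82, 82]
t=51: [209, 209, 209, 209, 209, 209, 209]
t=52: [83, 83, 83, 83, 83, 83, 83]
t=53: [211, 211, 211, 211, 211, 211, 211]
t=54: [85, 85, 85, 85, 85, 85, 85]
t=55: [213, 213, 213, 213, 213, 213, 213]
t=56: [86, 86, 86, 86, 86, 86, 86]
t=57: [214, 214, 214, 214, 214, 214, 214]
t=58: [87, 87, 87, 87, 87, 87, 87]
t=59: [216, 216, 216, 216, 216, 216, 216]
t=60: [88, 88, 88, 88, 88, 88, 88]
t=61: [217, 217, 217, 217, 217, 217, 217]
t=62: [89, 89, 89, 89, 89, 89, 89]
t=63: [218, 218, 218, 218, 218, 218, 218]
t=64: [90, 90, 90, 90, 90, 90, 90]
t=65: [219, 219, 219, 219, 219, 219, 219]
t=66: [91, 91, 91, 91, 91, 91, 91]
t=67: [220, 220, 220, 220, 220, 220, 220]
t=68: [91, 91, 91, 91, 91, 91, 91]

Answer: 2
Key observation: The state at step 66, [91, 91, 91, 91, 91, 91, 91], reappears at step 68 — and no state repeats earlier — so the cycle the system enters has period 2.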